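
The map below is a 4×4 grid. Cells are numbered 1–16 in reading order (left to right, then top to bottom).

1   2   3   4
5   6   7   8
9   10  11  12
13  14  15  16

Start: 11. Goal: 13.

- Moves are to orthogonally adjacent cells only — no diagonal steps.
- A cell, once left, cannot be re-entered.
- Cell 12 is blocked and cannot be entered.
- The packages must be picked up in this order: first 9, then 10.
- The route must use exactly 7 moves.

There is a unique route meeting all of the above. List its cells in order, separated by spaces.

The waypoints must appear in the order 9, 10, with no cell reused.
Route from 11: up 1 to 7, left 2 to 5, down 1 to 9, right 1 to 10, down 1 to 14, left 1 to 13 — 7 moves in all.
Check: order respected (9 at step 4, 10 at step 5); 7 moves as required.

11 7 6 5 9 10 14 13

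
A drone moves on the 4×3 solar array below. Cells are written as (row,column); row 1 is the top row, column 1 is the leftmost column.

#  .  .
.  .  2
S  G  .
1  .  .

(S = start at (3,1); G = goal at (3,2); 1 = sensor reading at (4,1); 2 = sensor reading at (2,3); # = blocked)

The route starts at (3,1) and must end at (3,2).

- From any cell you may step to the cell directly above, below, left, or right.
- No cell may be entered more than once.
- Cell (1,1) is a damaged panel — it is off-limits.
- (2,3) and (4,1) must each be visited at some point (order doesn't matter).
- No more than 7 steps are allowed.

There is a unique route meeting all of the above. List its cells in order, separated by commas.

The budget equals the shortest possible length, so every move has to be on a shortest route through the required cells.
Route from (3,1): down 1 to (4,1), right 2 to (4,3), up 2 to (2,3), left 1 to (2,2), down 1 to (3,2) — 7 moves in all.
Check: all required cells visited; 7 ≤ 7 moves.

(3,1), (4,1), (4,2), (4,3), (3,3), (2,3), (2,2), (3,2)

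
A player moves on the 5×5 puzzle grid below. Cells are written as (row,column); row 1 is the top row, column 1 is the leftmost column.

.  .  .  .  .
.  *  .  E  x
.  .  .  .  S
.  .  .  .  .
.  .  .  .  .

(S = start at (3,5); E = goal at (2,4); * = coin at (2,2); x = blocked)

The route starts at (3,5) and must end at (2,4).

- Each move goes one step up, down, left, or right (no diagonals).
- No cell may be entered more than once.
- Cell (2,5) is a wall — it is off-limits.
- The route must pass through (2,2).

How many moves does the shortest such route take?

Any route passes through (2,2) somewhere between (3,5) and (2,4). Summing Manhattan distances along the two legs ((3,5) → (2,2) → (2,4)) gives a lower bound of 4 + 2 = 6 moves.
A route of 6 moves achieves this: (3,5) → (3,4) → (3,3) → (3,2) → (2,2) → (2,3) → (2,4).
Since 6 matches the lower bound, it is optimal.

6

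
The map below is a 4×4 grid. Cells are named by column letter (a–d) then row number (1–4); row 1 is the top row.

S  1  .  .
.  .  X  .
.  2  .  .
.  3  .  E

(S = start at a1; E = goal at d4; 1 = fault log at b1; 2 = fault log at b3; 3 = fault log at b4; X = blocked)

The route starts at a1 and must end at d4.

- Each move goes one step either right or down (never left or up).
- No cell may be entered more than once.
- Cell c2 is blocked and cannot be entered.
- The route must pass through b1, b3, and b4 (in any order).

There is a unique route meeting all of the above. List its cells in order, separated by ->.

Moves only go right or down, so the column and row indices never decrease.
Route from a1: right 1 to b1, down 3 to b4, right 2 to d4 — 6 moves in all.
Check: all required cells visited.

a1 -> b1 -> b2 -> b3 -> b4 -> c4 -> d4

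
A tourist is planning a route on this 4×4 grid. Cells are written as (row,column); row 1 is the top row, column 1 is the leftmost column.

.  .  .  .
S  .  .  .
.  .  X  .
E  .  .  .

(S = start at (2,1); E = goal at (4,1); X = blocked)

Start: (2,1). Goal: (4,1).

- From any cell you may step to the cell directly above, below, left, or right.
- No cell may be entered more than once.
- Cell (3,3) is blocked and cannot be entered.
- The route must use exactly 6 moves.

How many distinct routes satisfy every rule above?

2

Need simple routes of exactly 6 moves from (2,1) to (4,1) (Manhattan distance 2, so 2 moves are spent on a detour and 2 undoing it).
Enumerating: (2,1) (1,1) (1,2) (2,2) (3,2) (4,2) (4,1) | (2,1) (1,1) (1,2) (2,2) (3,2) (3,1) (4,1).
That gives 2 routes.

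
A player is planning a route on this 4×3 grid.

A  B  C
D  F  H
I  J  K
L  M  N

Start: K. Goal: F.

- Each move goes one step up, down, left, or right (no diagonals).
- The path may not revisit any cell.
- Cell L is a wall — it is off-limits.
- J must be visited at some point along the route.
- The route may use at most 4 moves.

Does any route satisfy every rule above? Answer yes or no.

yes

One route that works: K → J → F.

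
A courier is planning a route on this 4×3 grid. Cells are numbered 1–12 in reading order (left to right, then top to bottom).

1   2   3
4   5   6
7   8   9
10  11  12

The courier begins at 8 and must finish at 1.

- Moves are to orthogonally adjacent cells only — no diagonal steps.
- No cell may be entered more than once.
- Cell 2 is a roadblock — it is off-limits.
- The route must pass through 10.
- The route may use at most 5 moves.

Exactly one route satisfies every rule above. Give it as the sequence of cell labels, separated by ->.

Any route must reach 10 and still end at 1 within 5 moves, so the order of the required stops is forced.
Route from 8: down to 11, left to 10, 3× up (reaching 1) — 5 moves in all.
Check: all required cells visited; 5 ≤ 5 moves.

8 -> 11 -> 10 -> 7 -> 4 -> 1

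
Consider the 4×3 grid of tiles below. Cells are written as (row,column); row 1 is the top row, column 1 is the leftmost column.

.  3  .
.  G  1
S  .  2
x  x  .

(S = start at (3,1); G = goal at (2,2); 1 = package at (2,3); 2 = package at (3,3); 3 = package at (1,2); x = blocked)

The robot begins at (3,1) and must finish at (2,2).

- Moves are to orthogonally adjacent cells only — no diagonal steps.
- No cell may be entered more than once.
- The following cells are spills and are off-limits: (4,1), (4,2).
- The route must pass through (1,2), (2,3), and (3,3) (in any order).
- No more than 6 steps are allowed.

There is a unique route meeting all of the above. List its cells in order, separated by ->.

The 6-move cap with required stops at (1,2), (2,3), (3,3) leaves no slack for detours.
Route from (3,1): right 2 to (3,3), up 2 to (1,3), left 1 to (1,2), down 1 to (2,2) — 6 moves in all.
Check: all required cells visited; 6 ≤ 6 moves.

(3,1) -> (3,2) -> (3,3) -> (2,3) -> (1,3) -> (1,2) -> (2,2)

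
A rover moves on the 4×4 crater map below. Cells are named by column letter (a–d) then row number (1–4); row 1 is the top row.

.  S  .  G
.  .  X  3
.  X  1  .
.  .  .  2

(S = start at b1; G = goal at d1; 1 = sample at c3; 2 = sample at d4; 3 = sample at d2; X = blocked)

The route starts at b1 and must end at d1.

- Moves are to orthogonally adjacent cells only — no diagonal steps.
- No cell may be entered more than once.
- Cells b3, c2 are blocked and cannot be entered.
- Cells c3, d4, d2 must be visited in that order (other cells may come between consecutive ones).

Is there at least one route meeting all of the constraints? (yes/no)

Even ignoring the required order, no revisit-free route from b1 to d1 manages to pass through all of c3, d4, and d2: branching out from b1, every path either misses one of them or, having collected them, can no longer reach d1 without re-entering a cell.

no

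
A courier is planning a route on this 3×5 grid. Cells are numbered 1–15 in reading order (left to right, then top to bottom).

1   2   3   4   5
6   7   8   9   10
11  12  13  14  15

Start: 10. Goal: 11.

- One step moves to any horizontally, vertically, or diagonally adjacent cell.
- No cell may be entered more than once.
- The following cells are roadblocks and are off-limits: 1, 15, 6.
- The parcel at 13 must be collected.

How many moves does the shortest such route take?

Any route passes through 13 somewhere between 10 and 11. Summing Chebyshev distances along the two legs (10 → 13 → 11) gives a lower bound of 2 + 2 = 4 moves.
A route of 4 moves achieves this: 10 → 9 → 13 → 7 → 11.
Since 4 matches the lower bound, it is optimal.

4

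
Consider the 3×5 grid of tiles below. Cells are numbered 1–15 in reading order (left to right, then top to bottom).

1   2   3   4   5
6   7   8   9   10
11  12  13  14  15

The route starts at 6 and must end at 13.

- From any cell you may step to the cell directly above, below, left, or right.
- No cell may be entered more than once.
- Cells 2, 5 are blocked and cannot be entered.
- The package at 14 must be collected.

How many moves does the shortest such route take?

5

Any route passes through 14 somewhere between 6 and 13. Summing Manhattan distances along the two legs (6 → 14 → 13) gives a lower bound of 4 + 1 = 5 moves.
A route of 5 moves achieves this: 6 → 7 → 8 → 9 → 14 → 13.
Since 5 matches the lower bound, it is optimal.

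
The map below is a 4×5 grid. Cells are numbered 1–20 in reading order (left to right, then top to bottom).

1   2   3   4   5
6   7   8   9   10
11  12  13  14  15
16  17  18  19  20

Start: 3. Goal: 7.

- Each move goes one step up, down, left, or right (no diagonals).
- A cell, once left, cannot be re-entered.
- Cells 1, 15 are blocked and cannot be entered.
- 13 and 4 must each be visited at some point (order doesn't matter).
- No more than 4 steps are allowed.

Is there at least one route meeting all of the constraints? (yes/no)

no

Even ignoring the no-revisit rule, getting from 3 to 7, taking the cheapest ordering 3 → 4 → 13 → 7 needs at least 1 + 3 + 2 = 6 moves (Manhattan distance per leg), which exceeds the 4-move limit.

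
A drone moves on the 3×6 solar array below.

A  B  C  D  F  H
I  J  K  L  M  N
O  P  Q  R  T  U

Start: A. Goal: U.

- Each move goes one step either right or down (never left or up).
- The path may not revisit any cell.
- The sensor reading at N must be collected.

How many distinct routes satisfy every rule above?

A right/down-only route from A to U makes exactly 2 down-moves and 5 right-moves in some order.
With no other constraints that would be C(7,2) = 21 routes.
Split at N and multiply the segment counts: A→N: 6; N→U: 1; product = 6.
That gives 6 routes.

6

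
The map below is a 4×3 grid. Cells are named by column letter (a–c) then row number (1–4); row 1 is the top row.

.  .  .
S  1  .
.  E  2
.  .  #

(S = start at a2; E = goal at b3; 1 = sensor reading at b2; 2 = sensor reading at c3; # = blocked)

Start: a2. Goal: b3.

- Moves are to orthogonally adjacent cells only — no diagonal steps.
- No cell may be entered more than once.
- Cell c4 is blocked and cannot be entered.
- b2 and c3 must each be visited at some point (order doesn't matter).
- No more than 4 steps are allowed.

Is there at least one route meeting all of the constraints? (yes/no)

yes

One route that works: a2 → b2 → c2 → c3 → b3.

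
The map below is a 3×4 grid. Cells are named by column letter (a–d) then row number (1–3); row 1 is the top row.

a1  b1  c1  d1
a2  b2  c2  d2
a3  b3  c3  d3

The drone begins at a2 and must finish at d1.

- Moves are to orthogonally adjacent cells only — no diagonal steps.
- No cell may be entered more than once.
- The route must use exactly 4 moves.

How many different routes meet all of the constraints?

Need simple routes of exactly 4 moves from a2 to d1 (Manhattan distance 4, so 0 moves are spent on a detour and 0 undoing it).
Enumerating: a2 a1 b1 c1 d1 | a2 b2 b1 c1 d1 | a2 b2 c2 c1 d1 | a2 b2 c2 d2 d1.
That gives 4 routes.

4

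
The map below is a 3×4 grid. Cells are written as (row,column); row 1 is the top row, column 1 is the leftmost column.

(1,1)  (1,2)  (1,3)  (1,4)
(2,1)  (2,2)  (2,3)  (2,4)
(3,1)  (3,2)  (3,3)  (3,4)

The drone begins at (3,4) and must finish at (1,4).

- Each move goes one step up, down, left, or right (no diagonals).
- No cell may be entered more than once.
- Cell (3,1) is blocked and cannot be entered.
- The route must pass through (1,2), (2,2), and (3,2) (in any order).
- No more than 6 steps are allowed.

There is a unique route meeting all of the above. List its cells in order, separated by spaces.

(3,4) (3,3) (3,2) (2,2) (1,2) (1,3) (1,4)

Any route must reach (1,2), (2,2), and (3,2) and still end at (1,4) within 6 moves, so the order of the required stops is forced.
Route from (3,4): 2× left (reaching (3,2)), 2× up (reaching (1,2)), 2× right (reaching (1,4)) — 6 moves in all.
Check: all required cells visited; 6 ≤ 6 moves.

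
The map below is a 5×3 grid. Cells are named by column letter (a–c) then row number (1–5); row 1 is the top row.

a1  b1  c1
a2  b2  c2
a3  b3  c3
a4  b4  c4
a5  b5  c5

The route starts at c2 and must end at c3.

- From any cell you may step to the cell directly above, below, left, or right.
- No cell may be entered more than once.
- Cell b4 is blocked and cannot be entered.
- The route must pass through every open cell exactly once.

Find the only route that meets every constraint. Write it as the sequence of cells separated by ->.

c2 -> c1 -> b1 -> a1 -> a2 -> b2 -> b3 -> a3 -> a4 -> a5 -> b5 -> c5 -> c4 -> c3

Need to visit all 14 open cells exactly once, starting at c2 and ending at c3.
Cell a4 has only two open neighbours (a3 and a5), so the path must pass straight through it: one of those is the cell it's entered from and the other is where it exits.
Route from c2: up to c1, 2× left (reaching a1), down to a2, right to b2, down to b3, left to a3, 2× down (reaching a5), 2× right (reaching c5), 2× up (reaching c3) — 13 moves in all.
Check: all 14 open cells covered.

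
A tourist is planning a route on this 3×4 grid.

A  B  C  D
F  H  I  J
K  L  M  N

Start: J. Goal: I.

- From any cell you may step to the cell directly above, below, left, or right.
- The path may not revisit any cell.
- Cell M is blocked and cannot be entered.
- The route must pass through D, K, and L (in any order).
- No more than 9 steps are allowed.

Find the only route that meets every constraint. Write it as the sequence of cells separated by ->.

J -> D -> C -> B -> A -> F -> K -> L -> H -> I

The 9-move cap with required stops at D, K, L leaves no slack for detours.
Route from J: up to D, 3× left (reaching A), 2× down (reaching K), right to L, up to H, right to I — 9 moves in all.
Check: all required cells visited; 9 ≤ 9 moves.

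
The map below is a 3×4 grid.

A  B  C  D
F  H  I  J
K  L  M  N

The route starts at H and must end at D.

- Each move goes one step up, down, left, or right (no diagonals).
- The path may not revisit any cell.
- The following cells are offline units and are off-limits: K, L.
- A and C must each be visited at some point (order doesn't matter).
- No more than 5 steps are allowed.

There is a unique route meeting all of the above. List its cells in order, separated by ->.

The 5-move cap with required stops at A, C leaves no slack for detours.
Route from H: left to F, up to A, 3× right (reaching D) — 5 moves in all.
Check: all required cells visited; 5 ≤ 5 moves.

H -> F -> A -> B -> C -> D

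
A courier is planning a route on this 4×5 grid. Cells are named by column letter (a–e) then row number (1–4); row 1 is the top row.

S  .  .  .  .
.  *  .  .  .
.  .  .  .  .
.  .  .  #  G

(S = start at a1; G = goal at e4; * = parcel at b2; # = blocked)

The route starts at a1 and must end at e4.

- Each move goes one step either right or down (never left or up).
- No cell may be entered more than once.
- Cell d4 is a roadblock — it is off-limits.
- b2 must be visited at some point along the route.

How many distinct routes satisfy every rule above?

8

A right/down-only route from a1 to e4 makes exactly 3 down-moves and 4 right-moves in some order.
With no other constraints that would be C(7,3) = 35 routes.
Split at b2 and multiply the segment counts (each segment already excludes blocked cells): a1→b2: 2; b2→e4: 4; product = 8.
That gives 8 routes.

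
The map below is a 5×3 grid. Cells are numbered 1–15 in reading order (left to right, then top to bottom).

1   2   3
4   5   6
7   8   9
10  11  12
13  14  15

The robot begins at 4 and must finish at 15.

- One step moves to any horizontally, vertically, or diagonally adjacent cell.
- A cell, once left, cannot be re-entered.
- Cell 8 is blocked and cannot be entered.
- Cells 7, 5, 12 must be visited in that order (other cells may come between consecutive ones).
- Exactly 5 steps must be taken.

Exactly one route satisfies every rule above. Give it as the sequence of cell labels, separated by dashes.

The waypoints must appear in the order 7, 5, 12, with no cell reused.
Route from 4: down to 7, up-right to 5, down-right to 9, 2× down (reaching 15) — 5 moves in all.
Check: order respected (7 at step 1, 5 at step 2, 12 at step 4); 5 moves as required.

4 - 7 - 5 - 9 - 12 - 15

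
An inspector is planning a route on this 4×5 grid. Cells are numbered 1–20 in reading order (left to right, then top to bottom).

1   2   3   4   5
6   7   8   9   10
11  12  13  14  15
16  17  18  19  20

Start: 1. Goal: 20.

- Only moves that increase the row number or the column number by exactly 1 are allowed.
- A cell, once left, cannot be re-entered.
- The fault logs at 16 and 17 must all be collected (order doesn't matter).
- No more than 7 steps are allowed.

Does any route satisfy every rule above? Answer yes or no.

One route that works: 1 → 6 → 11 → 16 → 17 → 18 → 19 → 20.

yes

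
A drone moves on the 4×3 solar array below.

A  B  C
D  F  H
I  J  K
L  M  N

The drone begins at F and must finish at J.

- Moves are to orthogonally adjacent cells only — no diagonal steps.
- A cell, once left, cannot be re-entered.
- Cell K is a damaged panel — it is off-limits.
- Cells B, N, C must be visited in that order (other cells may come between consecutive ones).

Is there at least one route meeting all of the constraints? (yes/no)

no

N must be visited but has only one open neighbour (M), and it is neither the start nor the goal — the route would have to enter and leave through M, re-entering it.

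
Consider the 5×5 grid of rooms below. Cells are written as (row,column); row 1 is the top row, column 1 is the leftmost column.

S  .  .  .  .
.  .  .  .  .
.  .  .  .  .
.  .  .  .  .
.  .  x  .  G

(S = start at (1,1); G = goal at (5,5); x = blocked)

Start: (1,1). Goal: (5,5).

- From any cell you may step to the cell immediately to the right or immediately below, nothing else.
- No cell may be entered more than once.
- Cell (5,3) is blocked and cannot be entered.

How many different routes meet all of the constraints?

55

A right/down-only route from (1,1) to (5,5) makes exactly 4 down-moves and 4 right-moves in some order.
With no other constraints that would be C(8,4) = 70 routes.
Subtract routes through each blocked cell (inclusion–exclusion for overlaps): − through (5,3): 15 → 55.
That gives 55 routes.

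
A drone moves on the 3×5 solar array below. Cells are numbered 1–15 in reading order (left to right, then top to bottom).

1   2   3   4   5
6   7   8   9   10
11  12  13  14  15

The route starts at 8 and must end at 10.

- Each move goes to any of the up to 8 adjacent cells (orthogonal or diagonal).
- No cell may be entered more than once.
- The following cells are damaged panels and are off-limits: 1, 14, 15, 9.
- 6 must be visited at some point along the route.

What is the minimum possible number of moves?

Any route passes through 6 somewhere between 8 and 10. Summing Chebyshev distances along the two legs (8 → 6 → 10) gives a lower bound of 2 + 4 = 6 moves.
A route of 6 moves achieves this: 8 → 2 → 6 → 7 → 3 → 4 → 10.
Since 6 matches the lower bound, it is optimal.

6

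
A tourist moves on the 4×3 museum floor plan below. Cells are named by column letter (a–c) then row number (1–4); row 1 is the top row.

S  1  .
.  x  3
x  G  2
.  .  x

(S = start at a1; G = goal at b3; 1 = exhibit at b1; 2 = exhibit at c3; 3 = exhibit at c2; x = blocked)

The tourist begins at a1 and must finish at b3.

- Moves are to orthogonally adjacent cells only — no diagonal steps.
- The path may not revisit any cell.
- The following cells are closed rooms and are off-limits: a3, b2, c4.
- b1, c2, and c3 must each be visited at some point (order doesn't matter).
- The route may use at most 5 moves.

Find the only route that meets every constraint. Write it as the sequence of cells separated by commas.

The budget equals the shortest possible length, so every move has to be on a shortest route through the required cells.
Route from a1: 2× right (reaching c1), 2× down (reaching c3), left to b3 — 5 moves in all.
Check: all required cells visited; 5 ≤ 5 moves.

a1, b1, c1, c2, c3, b3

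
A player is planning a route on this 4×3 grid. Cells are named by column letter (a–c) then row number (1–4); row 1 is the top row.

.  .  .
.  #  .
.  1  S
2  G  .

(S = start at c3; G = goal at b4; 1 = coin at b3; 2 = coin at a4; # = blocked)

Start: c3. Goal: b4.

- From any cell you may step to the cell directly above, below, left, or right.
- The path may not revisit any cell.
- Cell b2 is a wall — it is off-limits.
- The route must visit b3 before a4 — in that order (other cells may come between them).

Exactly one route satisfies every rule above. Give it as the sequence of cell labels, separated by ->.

The waypoints must appear in the order b3, a4, with no cell reused.
Route from c3: left 2 to a3, down 1 to a4, right 1 to b4 — 4 moves in all.
Check: order respected (1 at step 1, 2 at step 3).

c3 -> b3 -> a3 -> a4 -> b4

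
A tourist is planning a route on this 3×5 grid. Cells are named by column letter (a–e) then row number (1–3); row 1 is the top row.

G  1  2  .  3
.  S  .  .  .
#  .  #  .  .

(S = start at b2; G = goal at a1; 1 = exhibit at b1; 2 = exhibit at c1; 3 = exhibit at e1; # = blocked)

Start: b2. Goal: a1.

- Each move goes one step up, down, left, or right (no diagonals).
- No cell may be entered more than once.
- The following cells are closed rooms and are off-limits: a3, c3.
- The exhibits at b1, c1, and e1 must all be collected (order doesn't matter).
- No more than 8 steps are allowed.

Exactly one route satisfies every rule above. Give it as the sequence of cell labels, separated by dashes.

The budget equals the shortest possible length, so every move has to be on a shortest route through the required cells.
Route from b2: right 3 to e2, up 1 to e1, left 4 to a1 — 8 moves in all.
Check: all required cells visited; 8 ≤ 8 moves.

b2 - c2 - d2 - e2 - e1 - d1 - c1 - b1 - a1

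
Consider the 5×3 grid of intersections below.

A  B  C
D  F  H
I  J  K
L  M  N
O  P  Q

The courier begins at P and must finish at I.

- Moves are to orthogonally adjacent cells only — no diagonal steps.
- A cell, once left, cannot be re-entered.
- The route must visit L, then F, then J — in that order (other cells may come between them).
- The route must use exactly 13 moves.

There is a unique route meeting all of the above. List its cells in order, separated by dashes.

P - O - L - M - N - K - H - C - B - A - D - F - J - I

The waypoints must appear in the order L, F, J, with no cell reused.
Route from P: left 1 to O, up 1 to L, right 2 to N, up 3 to C, left 2 to A, down 1 to D, right 1 to F, down 1 to J, left 1 to I — 13 moves in all.
Check: order respected (L at step 2, F at step 11, J at step 12); 13 moves as required.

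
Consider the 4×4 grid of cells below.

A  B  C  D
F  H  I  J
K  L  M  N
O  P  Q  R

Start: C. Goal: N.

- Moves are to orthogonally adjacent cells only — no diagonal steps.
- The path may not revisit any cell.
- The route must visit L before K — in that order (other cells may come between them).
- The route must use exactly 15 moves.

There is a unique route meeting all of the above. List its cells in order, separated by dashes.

C - D - J - I - M - L - H - B - A - F - K - O - P - Q - R - N

The waypoints must appear in the order L, K, with no cell reused.
Route from C: right 1 to D, down 1 to J, left 1 to I, down 1 to M, left 1 to L, up 2 to B, left 1 to A, down 3 to O, right 3 to R, up 1 to N — 15 moves in all.
Check: order respected (L at step 5, K at step 10); 15 moves as required.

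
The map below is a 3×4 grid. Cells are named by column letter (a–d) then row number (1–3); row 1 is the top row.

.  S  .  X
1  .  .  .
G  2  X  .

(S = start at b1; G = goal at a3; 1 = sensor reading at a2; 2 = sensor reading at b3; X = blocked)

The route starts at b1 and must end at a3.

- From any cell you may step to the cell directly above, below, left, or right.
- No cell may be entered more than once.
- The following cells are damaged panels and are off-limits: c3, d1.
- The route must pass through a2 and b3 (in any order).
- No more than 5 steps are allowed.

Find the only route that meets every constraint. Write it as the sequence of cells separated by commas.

b1, a1, a2, b2, b3, a3

The 5-move cap with required stops at a2, b3 leaves no slack for detours.
Route from b1: left to a1, down to a2, right to b2, down to b3, left to a3 — 5 moves in all.
Check: all required cells visited; 5 ≤ 5 moves.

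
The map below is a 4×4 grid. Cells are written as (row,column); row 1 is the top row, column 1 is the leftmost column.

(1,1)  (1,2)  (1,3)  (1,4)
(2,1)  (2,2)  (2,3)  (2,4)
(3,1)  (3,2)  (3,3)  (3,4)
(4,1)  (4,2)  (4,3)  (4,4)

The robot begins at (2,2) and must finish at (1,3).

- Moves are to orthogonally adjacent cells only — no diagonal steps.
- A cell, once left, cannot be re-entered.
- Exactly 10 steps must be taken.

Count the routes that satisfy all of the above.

Need simple routes of exactly 10 moves from (2,2) to (1,3) (Manhattan distance 2, so 4 moves are spent on a detour and 4 undoing it).
Branch systematically from the start, pruning whenever the remaining move budget drops below the Manhattan distance to (1,3) or differs from it in parity. Grouping the completions by first move — via (1,2): 6; via (3,2): 8; via (2,1): 17; via (2,3): 5 — and summing: 6 + 8 + 17 + 5 = 36.
That gives 36 routes.

36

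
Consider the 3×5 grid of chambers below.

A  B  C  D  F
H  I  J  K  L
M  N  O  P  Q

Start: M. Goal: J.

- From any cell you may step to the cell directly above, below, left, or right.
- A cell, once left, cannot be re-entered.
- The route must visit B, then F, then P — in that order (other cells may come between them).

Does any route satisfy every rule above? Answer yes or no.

One route that works: M → H → A → B → C → D → F → L → Q → P → K → J.

yes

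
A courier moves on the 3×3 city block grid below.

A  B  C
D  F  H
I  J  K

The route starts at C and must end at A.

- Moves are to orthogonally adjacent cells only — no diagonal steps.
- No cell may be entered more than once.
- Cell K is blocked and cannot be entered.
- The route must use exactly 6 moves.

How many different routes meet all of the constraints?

Need simple routes of exactly 6 moves from C to A (Manhattan distance 2, so 2 moves are spent on a detour and 2 undoing it).
Enumerating: C H F J I D A | C B F J I D A.
That gives 2 routes.

2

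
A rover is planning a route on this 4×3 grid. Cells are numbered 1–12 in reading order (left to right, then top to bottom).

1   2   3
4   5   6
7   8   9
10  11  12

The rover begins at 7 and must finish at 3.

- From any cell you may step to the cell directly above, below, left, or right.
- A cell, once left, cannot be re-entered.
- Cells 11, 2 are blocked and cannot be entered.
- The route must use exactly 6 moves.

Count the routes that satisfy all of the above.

1

Need simple routes of exactly 6 moves from 7 to 3 (Manhattan distance 4, so 1 moves are spent on a detour and 1 undoing it).
Enumerating: 7 4 5 8 9 6 3.
That gives 1 route.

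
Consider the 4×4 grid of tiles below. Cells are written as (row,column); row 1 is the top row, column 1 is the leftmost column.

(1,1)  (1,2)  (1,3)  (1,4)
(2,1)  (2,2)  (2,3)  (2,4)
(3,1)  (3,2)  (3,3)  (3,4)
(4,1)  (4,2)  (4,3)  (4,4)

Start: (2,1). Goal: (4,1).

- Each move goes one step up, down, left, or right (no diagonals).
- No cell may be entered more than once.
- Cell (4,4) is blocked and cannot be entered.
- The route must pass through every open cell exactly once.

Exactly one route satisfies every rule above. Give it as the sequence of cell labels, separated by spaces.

Need to visit all 15 open cells exactly once, starting at (2,1) and ending at (4,1).
Cell (1,4) has only two open neighbours ((2,4) and (1,3)), so the path must pass straight through it: one of those is the cell it's entered from and the other is where it exits.
Route from (2,1): up 1 to (1,1), right 1 to (1,2), down 1 to (2,2), right 1 to (2,3), up 1 to (1,3), right 1 to (1,4), down 2 to (3,4), left 1 to (3,3), down 1 to (4,3), left 1 to (4,2), up 1 to (3,2), left 1 to (3,1), down 1 to (4,1) — 14 moves in all.
Check: all 15 open cells covered.

(2,1) (1,1) (1,2) (2,2) (2,3) (1,3) (1,4) (2,4) (3,4) (3,3) (4,3) (4,2) (3,2) (3,1) (4,1)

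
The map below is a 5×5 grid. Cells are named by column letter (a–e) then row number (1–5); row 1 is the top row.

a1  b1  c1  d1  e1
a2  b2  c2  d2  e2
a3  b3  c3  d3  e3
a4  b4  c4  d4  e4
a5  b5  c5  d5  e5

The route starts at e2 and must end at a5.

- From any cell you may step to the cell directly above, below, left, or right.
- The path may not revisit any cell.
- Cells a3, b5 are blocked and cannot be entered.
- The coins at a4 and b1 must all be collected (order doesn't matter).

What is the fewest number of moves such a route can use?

Any route passes through a4 and b1 in some order between e2 and a5. Summing Manhattan distances along each leg and taking the cheapest ordering (e2 → b1 → a4 → a5) gives a lower bound of 4 + 4 + 1 = 9 moves.
A route of 9 moves achieves this: e2 → e1 → d1 → c1 → b1 → b2 → b3 → b4 → a4 → a5.
Since 9 matches the lower bound, it is optimal.

9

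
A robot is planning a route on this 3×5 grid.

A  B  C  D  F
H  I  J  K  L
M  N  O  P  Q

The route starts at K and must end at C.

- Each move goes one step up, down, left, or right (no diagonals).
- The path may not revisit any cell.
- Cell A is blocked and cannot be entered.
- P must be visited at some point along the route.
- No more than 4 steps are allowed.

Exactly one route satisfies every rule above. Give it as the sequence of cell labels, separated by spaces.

The budget equals the shortest possible length, so every move has to be on a shortest route through the required cells.
Route from K: down to P, left to O, 2× up (reaching C) — 4 moves in all.
Check: all required cells visited; 4 ≤ 4 moves.

K P O J C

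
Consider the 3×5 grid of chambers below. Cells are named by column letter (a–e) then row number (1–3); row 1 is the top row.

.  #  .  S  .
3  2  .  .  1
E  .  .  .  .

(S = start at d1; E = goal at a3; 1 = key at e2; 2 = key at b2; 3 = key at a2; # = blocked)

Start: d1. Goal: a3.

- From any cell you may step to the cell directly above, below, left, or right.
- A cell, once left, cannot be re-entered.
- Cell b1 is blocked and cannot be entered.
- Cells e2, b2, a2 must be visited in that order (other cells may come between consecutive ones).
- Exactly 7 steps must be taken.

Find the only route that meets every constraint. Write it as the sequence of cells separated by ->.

d1 -> e1 -> e2 -> d2 -> c2 -> b2 -> a2 -> a3

The waypoints must appear in the order e2, b2, a2, with no cell reused.
Route from d1: right to e1, down to e2, 4× left (reaching a2), down to a3 — 7 moves in all.
Check: order respected (1 at step 2, 2 at step 5, 3 at step 6); 7 moves as required.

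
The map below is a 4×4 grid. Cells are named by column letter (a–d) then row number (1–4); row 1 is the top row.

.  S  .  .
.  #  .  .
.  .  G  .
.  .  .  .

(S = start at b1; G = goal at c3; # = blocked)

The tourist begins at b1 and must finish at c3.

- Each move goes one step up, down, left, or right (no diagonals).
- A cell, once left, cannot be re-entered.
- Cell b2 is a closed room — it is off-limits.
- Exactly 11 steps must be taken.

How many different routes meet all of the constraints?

Need simple routes of exactly 11 moves from b1 to c3 (Manhattan distance 3, so 4 moves are spent on a detour and 4 undoing it).
Enumerating: b1 a1 a2 a3 a4 b4 c4 d4 d3 d2 c2 c3 | b1 a1 a2 a3 b3 b4 c4 d4 d3 d2 c2 c3 | b1 c1 c2 d2 d3 d4 c4 b4 a4 a3 b3 c3 | b1 c1 d1 d2 d3 d4 c4 b4 a4 a3 b3 c3.
That gives 4 routes.

4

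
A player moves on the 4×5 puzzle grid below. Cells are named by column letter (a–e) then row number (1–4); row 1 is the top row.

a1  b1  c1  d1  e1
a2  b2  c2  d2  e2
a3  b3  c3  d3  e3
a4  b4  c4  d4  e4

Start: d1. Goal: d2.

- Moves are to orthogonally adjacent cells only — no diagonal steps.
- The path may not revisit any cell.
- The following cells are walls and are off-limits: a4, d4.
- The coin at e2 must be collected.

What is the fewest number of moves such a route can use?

3

Any route passes through e2 somewhere between d1 and d2. Summing Manhattan distances along the two legs (d1 → e2 → d2) gives a lower bound of 2 + 1 = 3 moves.
A route of 3 moves achieves this: d1 → e1 → e2 → d2.
Since 3 matches the lower bound, it is optimal.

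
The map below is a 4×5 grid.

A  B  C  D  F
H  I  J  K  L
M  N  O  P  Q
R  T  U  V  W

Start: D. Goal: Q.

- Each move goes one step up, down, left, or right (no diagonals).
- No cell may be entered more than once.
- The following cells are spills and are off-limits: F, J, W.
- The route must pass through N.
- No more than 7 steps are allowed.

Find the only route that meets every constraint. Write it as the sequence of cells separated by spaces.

The budget equals the shortest possible length, so every move has to be on a shortest route through the required cells.
Route from D: 2× left (reaching B), 2× down (reaching N), 3× right (reaching Q) — 7 moves in all.
Check: all required cells visited; 7 ≤ 7 moves.

D C B I N O P Q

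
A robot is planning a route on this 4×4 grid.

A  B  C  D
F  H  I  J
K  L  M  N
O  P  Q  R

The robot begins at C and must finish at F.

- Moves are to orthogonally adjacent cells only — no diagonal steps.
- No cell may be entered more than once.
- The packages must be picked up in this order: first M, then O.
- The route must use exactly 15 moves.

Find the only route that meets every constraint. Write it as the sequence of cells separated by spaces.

The waypoints must appear in the order M, O, with no cell reused.
Route from C: right to D, down to J, left to I, down to M, right to N, down to R, 3× left (reaching O), up to K, right to L, 2× up (reaching B), left to A, down to F — 15 moves in all.
Check: order respected (M at step 4, O at step 9); 15 moves as required.

C D J I M N R Q P O K L H B A F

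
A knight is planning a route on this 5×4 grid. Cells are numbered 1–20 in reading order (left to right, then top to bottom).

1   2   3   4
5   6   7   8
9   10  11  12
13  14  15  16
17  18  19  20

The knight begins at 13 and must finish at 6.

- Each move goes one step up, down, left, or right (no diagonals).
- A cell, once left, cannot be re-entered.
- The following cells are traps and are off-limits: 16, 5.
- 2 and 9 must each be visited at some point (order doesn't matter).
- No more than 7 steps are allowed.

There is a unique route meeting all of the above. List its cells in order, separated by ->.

The budget equals the shortest possible length, so every move has to be on a shortest route through the required cells.
Route from 13: up to 9, 2× right (reaching 11), 2× up (reaching 3), left to 2, down to 6 — 7 moves in all.
Check: all required cells visited; 7 ≤ 7 moves.

13 -> 9 -> 10 -> 11 -> 7 -> 3 -> 2 -> 6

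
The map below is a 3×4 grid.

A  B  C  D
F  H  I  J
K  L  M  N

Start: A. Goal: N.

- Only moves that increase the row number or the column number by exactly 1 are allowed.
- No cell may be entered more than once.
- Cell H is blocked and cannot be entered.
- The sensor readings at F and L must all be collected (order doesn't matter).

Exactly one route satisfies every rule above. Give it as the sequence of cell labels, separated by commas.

Moves only go right or down, so the column and row indices never decrease.
Route from A: down 2 to K, right 3 to N — 5 moves in all.
Check: all required cells visited.

A, F, K, L, M, N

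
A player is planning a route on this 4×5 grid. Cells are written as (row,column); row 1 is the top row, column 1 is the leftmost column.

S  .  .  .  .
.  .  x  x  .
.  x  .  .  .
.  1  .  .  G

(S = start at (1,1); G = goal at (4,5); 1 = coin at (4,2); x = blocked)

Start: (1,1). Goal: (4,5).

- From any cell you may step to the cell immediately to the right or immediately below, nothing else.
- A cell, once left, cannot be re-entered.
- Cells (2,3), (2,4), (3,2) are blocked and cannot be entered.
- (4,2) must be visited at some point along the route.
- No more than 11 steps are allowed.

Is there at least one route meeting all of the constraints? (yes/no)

yes

One route that works: (1,1) → (2,1) → (3,1) → (4,1) → (4,2) → (4,3) → (4,4) → (4,5).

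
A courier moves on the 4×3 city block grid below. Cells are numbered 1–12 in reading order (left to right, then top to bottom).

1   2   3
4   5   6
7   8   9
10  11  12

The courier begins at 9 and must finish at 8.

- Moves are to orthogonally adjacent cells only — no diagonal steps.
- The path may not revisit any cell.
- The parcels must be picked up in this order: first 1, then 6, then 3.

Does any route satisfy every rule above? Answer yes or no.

Ignoring the required order, 4 revisit-free routes from 9 to 8 pass through all of 1, 6, and 3; the waypoint orders that occur are 6 → 3 → 1 (3); 1 → 3 → 6 (1) — never 1 → 6 → 3.

no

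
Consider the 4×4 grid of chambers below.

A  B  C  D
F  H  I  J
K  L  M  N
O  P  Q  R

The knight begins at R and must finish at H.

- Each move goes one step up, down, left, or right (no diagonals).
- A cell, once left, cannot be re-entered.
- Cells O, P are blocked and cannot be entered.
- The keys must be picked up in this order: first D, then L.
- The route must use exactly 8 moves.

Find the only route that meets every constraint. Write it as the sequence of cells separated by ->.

The waypoints must appear in the order D, L, with no cell reused.
Route from R: 3× up (reaching D), left to C, 2× down (reaching M), left to L, up to H — 8 moves in all.
Check: order respected (D at step 3, L at step 7); 8 moves as required.

R -> N -> J -> D -> C -> I -> M -> L -> H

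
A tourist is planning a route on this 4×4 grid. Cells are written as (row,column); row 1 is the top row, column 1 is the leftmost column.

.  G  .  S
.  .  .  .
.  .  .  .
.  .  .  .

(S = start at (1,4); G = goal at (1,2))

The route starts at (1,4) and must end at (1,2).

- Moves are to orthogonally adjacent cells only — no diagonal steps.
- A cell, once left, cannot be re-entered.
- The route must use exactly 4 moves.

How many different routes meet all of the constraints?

3

Need simple routes of exactly 4 moves from (1,4) to (1,2) (Manhattan distance 2, so 1 moves are spent on a detour and 1 undoing it).
Enumerating: (1,4) (2,4) (2,3) (1,3) (1,2) | (1,4) (2,4) (2,3) (2,2) (1,2) | (1,4) (1,3) (2,3) (2,2) (1,2).
That gives 3 routes.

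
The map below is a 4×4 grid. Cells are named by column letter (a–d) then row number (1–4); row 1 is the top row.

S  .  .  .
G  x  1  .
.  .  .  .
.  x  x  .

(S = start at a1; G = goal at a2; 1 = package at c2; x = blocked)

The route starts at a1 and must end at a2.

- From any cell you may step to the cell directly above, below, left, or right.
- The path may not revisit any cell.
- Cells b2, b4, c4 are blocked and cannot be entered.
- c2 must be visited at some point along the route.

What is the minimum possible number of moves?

Any route passes through c2 somewhere between a1 and a2. Summing Manhattan distances along the two legs (a1 → c2 → a2) gives a lower bound of 3 + 2 = 5 moves.
That bound ignores the blocked cells. Measuring each leg by the fewest moves that actually steer around them (a1→c2: 3; c2→a2: 4) raises the lower bound to 7.
A route of 7 moves exists: a1 → b1 → c1 → c2 → c3 → b3 → a3 → a2.
Since 7 matches that lower bound, it is optimal.

7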